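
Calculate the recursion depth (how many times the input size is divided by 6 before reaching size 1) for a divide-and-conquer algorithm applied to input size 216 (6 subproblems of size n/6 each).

For divide and conquer with division factor 6:

Problem sizes at each level:
Level 0: 216
Level 1: 36
Level 2: 6
Level 3: 1

The root is level 0 and the size-1 base case is level 3 (the tree spans levels 0 through 3, i.e. 4 levels counting the root), so the depth is the number of divisions: log_6(216) = 3

The recursion tree depth is log_6(216) = 3. At each level, the problem size is divided by 6, so it takes 3 divisions to reduce to a base case of size 1. The algorithm makes 6 recursive calls at each level.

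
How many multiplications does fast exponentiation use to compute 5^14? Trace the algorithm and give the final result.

Computing 5^14 by squaring (build up from 5^1; each line after the first costs one multiplication):

5^1 = 5
5^2 = (5^1)^2 = 5^2 = 25
5^3 = 5 * 5^2 = 5 * 25 = 125
5^6 = (5^3)^2 = 125^2 = 15625
5^7 = 5 * 5^6 = 5 * 15625 = 78125
5^14 = (5^7)^2 = 78125^2 = 6103515625

Result: 6103515625
Multiplications needed: 5 (5 lines after 5^1)

5^14 = 6103515625. Using exponentiation by squaring, this requires 5 multiplications. The key idea: if the exponent is even, square the half-power; if odd, multiply by the base once.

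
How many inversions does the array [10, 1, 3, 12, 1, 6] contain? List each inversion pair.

Finding inversions in [10, 1, 3, 12, 1, 6]:

(0, 1): arr[0]=10 > arr[1]=1
(0, 2): arr[0]=10 > arr[2]=3
(0, 4): arr[0]=10 > arr[4]=1
(0, 5): arr[0]=10 > arr[5]=6
(2, 4): arr[2]=3 > arr[4]=1
(3, 4): arr[3]=12 > arr[4]=1
(3, 5): arr[3]=12 > arr[5]=6

Total inversions: 7

The array has 7 inversion(s): (0,1), (0,2), (0,4), (0,5), (2,4), (3,4), (3,5). Each pair (i,j) satisfies i < j and arr[i] > arr[j].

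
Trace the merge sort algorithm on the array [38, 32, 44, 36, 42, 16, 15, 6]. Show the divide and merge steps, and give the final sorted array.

Merge sort trace:

Split: [38, 32, 44, 36, 42, 16, 15, 6] -> [38, 32, 44, 36] and [42, 16, 15, 6]
  Split: [38, 32, 44, 36] -> [38, 32] and [44, 36]
    Split: [38, 32] -> [38] and [32]
    Merge: [38] + [32] -> [32, 38]
    Split: [44, 36] -> [44] and [36]
    Merge: [44] + [36] -> [36, 44]
  Merge: [32, 38] + [36, 44] -> [32, 36, 38, 44]
  Split: [42, 16, 15, 6] -> [42, 16] and [15, 6]
    Split: [42, 16] -> [42] and [16]
    Merge: [42] + [16] -> [16, 42]
    Split: [15, 6] -> [15] and [6]
    Merge: [15] + [6] -> [6, 15]
  Merge: [16, 42] + [6, 15] -> [6, 15, 16, 42]
Merge: [32, 36, 38, 44] + [6, 15, 16, 42] -> [6, 15, 16, 32, 36, 38, 42, 44]

Final sorted array: [6, 15, 16, 32, 36, 38, 42, 44]

The merge sort proceeds by recursively splitting the array and merging sorted halves.
After all merges, the sorted array is [6, 15, 16, 32, 36, 38, 42, 44].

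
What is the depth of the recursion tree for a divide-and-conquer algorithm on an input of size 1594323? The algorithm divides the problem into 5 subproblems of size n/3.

For divide and conquer with division factor 3:

Problem sizes at each level:
Level 0: 1594323
Level 1: 531441
Level 2: 177147
Level 3: 59049
Level 4: 19683
Level 5: 6561
Level 6: 2187
Level 7: 729
Level 8: 243
Level 9: 81
Level 10: 27
Level 11: 9
Level 12: 3
Level 13: 1

The root is level 0 and the size-1 base case is level 13 (the tree spans levels 0 through 13, i.e. 14 levels counting the root), so the depth is the number of divisions: log_3(1594323) = 13

The recursion tree depth is log_3(1594323) = 13. At each level, the problem size is divided by 3, so it takes 13 divisions to reduce to a base case of size 1. The algorithm makes 5 recursive calls at each level.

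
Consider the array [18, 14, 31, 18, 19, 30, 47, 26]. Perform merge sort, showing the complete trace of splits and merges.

Merge sort trace:

Split: [18, 14, 31, 18, 19, 30, 47, 26] -> [18, 14, 31, 18] and [19, 30, 47, 26]
  Split: [18, 14, 31, 18] -> [18, 14] and [31, 18]
    Split: [18, 14] -> [18] and [14]
    Merge: [18] + [14] -> [14, 18]
    Split: [31, 18] -> [31] and [18]
    Merge: [31] + [18] -> [18, 31]
  Merge: [14, 18] + [18, 31] -> [14, 18, 18, 31]
  Split: [19, 30, 47, 26] -> [19, 30] and [47, 26]
    Split: [19, 30] -> [19] and [30]
    Merge: [19] + [30] -> [19, 30]
    Split: [47, 26] -> [47] and [26]
    Merge: [47] + [26] -> [26, 47]
  Merge: [19, 30] + [26, 47] -> [19, 26, 30, 47]
Merge: [14, 18, 18, 31] + [19, 26, 30, 47] -> [14, 18, 18, 19, 26, 30, 31, 47]

Final sorted array: [14, 18, 18, 19, 26, 30, 31, 47]

The merge sort proceeds by recursively splitting the array and merging sorted halves.
After all merges, the sorted array is [14, 18, 18, 19, 26, 30, 31, 47].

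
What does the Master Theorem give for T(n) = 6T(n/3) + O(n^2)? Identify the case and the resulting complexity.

Master Theorem for T(n) = 6T(n/3) + O(n^2):

a = 6, b = 3, c = 2
log_b(a) = log_3(6) = 1.6309

Case 3: c = 2 > log_3(6) = 1.6309
T(n) = O(n^2) = O(n^2)

For T(n) = 6T(n/3) + O(n^2): log_3(6) = 1.6309. This is Case 3 of the Master Theorem (c > log_b(a), work dominated by root), giving O(n^2).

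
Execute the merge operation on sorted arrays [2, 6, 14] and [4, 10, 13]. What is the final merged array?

Merging process:

Compare 2 vs 4: take 2 from left. Merged: [2]
Compare 6 vs 4: take 4 from right. Merged: [2, 4]
Compare 6 vs 10: take 6 from left. Merged: [2, 4, 6]
Compare 14 vs 10: take 10 from right. Merged: [2, 4, 6, 10]
Compare 14 vs 13: take 13 from right. Merged: [2, 4, 6, 10, 13]
Append remaining from left: [14]. Merged: [2, 4, 6, 10, 13, 14]

Final merged array: [2, 4, 6, 10, 13, 14]
Total comparisons: 5

The merged array is [2, 4, 6, 10, 13, 14], requiring 5 comparisons. The merge step runs in O(n) time where n is the total number of elements.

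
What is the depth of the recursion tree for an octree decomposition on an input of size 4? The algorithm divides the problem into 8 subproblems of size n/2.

For divide and conquer with division factor 2:

Problem sizes at each level:
Level 0: 4
Level 1: 2
Level 2: 1

The root is level 0 and the size-1 base case is level 2 (the tree spans levels 0 through 2, i.e. 3 levels counting the root), so the depth is the number of divisions: log_2(4) = 2

The recursion tree depth is log_2(4) = 2. At each level, the problem size is divided by 2, so it takes 2 divisions to reduce to a base case of size 1. The algorithm makes 8 recursive calls at each level.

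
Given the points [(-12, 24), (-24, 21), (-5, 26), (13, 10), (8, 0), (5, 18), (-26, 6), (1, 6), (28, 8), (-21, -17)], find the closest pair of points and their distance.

Computing all pairwise distances among 10 points:

d((-12, 24), (-24, 21)) = 12.3693
d((-12, 24), (-5, 26)) = 7.2801 <-- minimum
d((-12, 24), (13, 10)) = 28.6531
d((-12, 24), (8, 0)) = 31.241
d((-12, 24), (5, 18)) = 18.0278
d((-12, 24), (-26, 6)) = 22.8035
d((-12, 24), (1, 6)) = 22.2036
d((-12, 24), (28, 8)) = 43.0813
d((-12, 24), (-21, -17)) = 41.9762
d((-24, 21), (-5, 26)) = 19.6469
d((-24, 21), (13, 10)) = 38.6005
d((-24, 21), (8, 0)) = 38.2753
d((-24, 21), (5, 18)) = 29.1548
d((-24, 21), (-26, 6)) = 15.1327
d((-24, 21), (1, 6)) = 29.1548
d((-24, 21), (28, 8)) = 53.6004
d((-24, 21), (-21, -17)) = 38.1182
d((-5, 26), (13, 10)) = 24.0832
d((-5, 26), (8, 0)) = 29.0689
d((-5, 26), (5, 18)) = 12.8062
d((-5, 26), (-26, 6)) = 29.0
d((-5, 26), (1, 6)) = 20.8806
d((-5, 26), (28, 8)) = 37.5899
d((-5, 26), (-21, -17)) = 45.8803
d((13, 10), (8, 0)) = 11.1803
d((13, 10), (5, 18)) = 11.3137
d((13, 10), (-26, 6)) = 39.2046
d((13, 10), (1, 6)) = 12.6491
d((13, 10), (28, 8)) = 15.1327
d((13, 10), (-21, -17)) = 43.4166
d((8, 0), (5, 18)) = 18.2483
d((8, 0), (-26, 6)) = 34.5254
d((8, 0), (1, 6)) = 9.2195
d((8, 0), (28, 8)) = 21.5407
d((8, 0), (-21, -17)) = 33.6155
d((5, 18), (-26, 6)) = 33.2415
d((5, 18), (1, 6)) = 12.6491
d((5, 18), (28, 8)) = 25.0799
d((5, 18), (-21, -17)) = 43.6005
d((-26, 6), (1, 6)) = 27.0
d((-26, 6), (28, 8)) = 54.037
d((-26, 6), (-21, -17)) = 23.5372
d((1, 6), (28, 8)) = 27.074
d((1, 6), (-21, -17)) = 31.8277
d((28, 8), (-21, -17)) = 55.0091

Closest pair: (-12, 24) and (-5, 26) with distance 7.2801

The closest pair is (-12, 24) and (-5, 26) with Euclidean distance 7.2801. For 10 points, brute-force pairwise comparison is shown above. For large n, the divide-and-conquer algorithm (sort by x, recurse on halves, check the dividing strip) achieves O(n log n).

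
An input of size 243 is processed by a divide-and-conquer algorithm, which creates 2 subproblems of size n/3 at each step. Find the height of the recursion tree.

For divide and conquer with division factor 3:

Problem sizes at each level:
Level 0: 243
Level 1: 81
Level 2: 27
Level 3: 9
Level 4: 3
Level 5: 1

The root is level 0 and the size-1 base case is level 5 (the tree spans levels 0 through 5, i.e. 6 levels counting the root), so the depth is the number of divisions: log_3(243) = 5

The recursion tree depth is log_3(243) = 5. At each level, the problem size is divided by 3, so it takes 5 divisions to reduce to a base case of size 1. The algorithm makes 2 recursive calls at each level.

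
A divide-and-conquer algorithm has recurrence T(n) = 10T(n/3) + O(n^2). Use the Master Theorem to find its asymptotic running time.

Master Theorem for T(n) = 10T(n/3) + O(n^2):

a = 10, b = 3, c = 2
log_b(a) = log_3(10) = 2.0959

Case 1: c = 2 < log_3(10) = 2.0959
T(n) = O(n^(log_3 10))

For T(n) = 10T(n/3) + O(n^2): log_3(10) = 2.0959. This is Case 1 of the Master Theorem (c < log_b(a), work dominated by leaves), giving O(n^(log_3 10)).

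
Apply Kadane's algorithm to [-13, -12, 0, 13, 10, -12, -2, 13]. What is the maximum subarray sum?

Using Kadane's algorithm on [-13, -12, 0, 13, 10, -12, -2, 13]:

Scanning through the array:
Position 1 (value -12): max_ending_here = -12, max_so_far = -12
Position 2 (value 0): max_ending_here = 0, max_so_far = 0
Position 3 (value 13): max_ending_here = 13, max_so_far = 13
Position 4 (value 10): max_ending_here = 23, max_so_far = 23
Position 5 (value -12): max_ending_here = 11, max_so_far = 23
Position 6 (value -2): max_ending_here = 9, max_so_far = 23
Position 7 (value 13): max_ending_here = 22, max_so_far = 23

Maximum subarray: [0, 13, 10]
Maximum sum: 23

The maximum subarray is [0, 13, 10] with sum 23. This subarray runs from index 2 to index 4.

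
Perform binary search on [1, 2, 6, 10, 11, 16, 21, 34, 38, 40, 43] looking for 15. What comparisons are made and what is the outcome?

Binary search for 15 in [1, 2, 6, 10, 11, 16, 21, 34, 38, 40, 43]:

lo=0, hi=10, mid=5, arr[mid]=16 -> 16 > 15, search left half
lo=0, hi=4, mid=2, arr[mid]=6 -> 6 < 15, search right half
lo=3, hi=4, mid=3, arr[mid]=10 -> 10 < 15, search right half
lo=4, hi=4, mid=4, arr[mid]=11 -> 11 < 15, search right half
lo=5 > hi=4, target 15 not found

Binary search determines that 15 is not in the array after 4 comparisons. The search space was exhausted without finding the target.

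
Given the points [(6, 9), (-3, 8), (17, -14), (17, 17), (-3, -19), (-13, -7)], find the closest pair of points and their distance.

Computing all pairwise distances among 6 points:

d((6, 9), (-3, 8)) = 9.0554 <-- minimum
d((6, 9), (17, -14)) = 25.4951
d((6, 9), (17, 17)) = 13.6015
d((6, 9), (-3, -19)) = 29.4109
d((6, 9), (-13, -7)) = 24.8395
d((-3, 8), (17, -14)) = 29.7321
d((-3, 8), (17, 17)) = 21.9317
d((-3, 8), (-3, -19)) = 27.0
d((-3, 8), (-13, -7)) = 18.0278
d((17, -14), (17, 17)) = 31.0
d((17, -14), (-3, -19)) = 20.6155
d((17, -14), (-13, -7)) = 30.8058
d((17, 17), (-3, -19)) = 41.1825
d((17, 17), (-13, -7)) = 38.4187
d((-3, -19), (-13, -7)) = 15.6205

Closest pair: (6, 9) and (-3, 8) with distance 9.0554

The closest pair is (6, 9) and (-3, 8) with Euclidean distance 9.0554. For 6 points, brute-force pairwise comparison is shown above. For large n, the divide-and-conquer algorithm (sort by x, recurse on halves, check the dividing strip) achieves O(n log n).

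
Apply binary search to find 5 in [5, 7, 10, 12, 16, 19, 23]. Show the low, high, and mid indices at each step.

Binary search for 5 in [5, 7, 10, 12, 16, 19, 23]:

lo=0, hi=6, mid=3, arr[mid]=12 -> 12 > 5, search left half
lo=0, hi=2, mid=1, arr[mid]=7 -> 7 > 5, search left half
lo=0, hi=0, mid=0, arr[mid]=5 -> Found target at index 0!

Binary search finds 5 at index 0 after 3 comparisons. The search repeatedly halves the search space by comparing with the middle element.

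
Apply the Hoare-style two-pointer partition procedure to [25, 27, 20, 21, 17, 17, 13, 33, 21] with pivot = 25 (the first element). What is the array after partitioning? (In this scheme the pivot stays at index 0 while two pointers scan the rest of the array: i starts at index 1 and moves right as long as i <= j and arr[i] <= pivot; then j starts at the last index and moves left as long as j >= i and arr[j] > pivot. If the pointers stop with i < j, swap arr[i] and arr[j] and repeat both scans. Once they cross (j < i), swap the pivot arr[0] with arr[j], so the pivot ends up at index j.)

Hoare-style two-pointer partition with pivot = 25:

Initial array: [25, 27, 20, 21, 17, 17, 13, 33, 21]

Pointers start at i = 1, j = 8.
i stops at index 1 (arr[1]=27 > 25), j stops at index 8 (arr[8]=21 <= 25): swap arr[1] and arr[8], array becomes [25, 21, 20, 21, 17, 17, 13, 33, 27]
i ends at 7, j ends at 6: the pointers have crossed (j < i), so scanning stops.

Swap pivot arr[0] with arr[6] to place pivot at position 6: [13, 21, 20, 21, 17, 17, 25, 33, 27]
Pivot position: 6

After partitioning with pivot 25, the array becomes [13, 21, 20, 21, 17, 17, 25, 33, 27]. The pivot is placed at index 6. All elements to the left of the pivot are <= 25, and all elements to the right are > 25.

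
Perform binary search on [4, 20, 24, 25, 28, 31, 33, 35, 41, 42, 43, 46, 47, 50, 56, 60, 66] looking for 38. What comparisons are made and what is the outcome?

Binary search for 38 in [4, 20, 24, 25, 28, 31, 33, 35, 41, 42, 43, 46, 47, 50, 56, 60, 66]:

lo=0, hi=16, mid=8, arr[mid]=41 -> 41 > 38, search left half
lo=0, hi=7, mid=3, arr[mid]=25 -> 25 < 38, search right half
lo=4, hi=7, mid=5, arr[mid]=31 -> 31 < 38, search right half
lo=6, hi=7, mid=6, arr[mid]=33 -> 33 < 38, search right half
lo=7, hi=7, mid=7, arr[mid]=35 -> 35 < 38, search right half
lo=8 > hi=7, target 38 not found

Binary search determines that 38 is not in the array after 5 comparisons. The search space was exhausted without finding the target.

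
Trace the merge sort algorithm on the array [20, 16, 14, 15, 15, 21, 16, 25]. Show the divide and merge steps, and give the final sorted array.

Merge sort trace:

Split: [20, 16, 14, 15, 15, 21, 16, 25] -> [20, 16, 14, 15] and [15, 21, 16, 25]
  Split: [20, 16, 14, 15] -> [20, 16] and [14, 15]
    Split: [20, 16] -> [20] and [16]
    Merge: [20] + [16] -> [16, 20]
    Split: [14, 15] -> [14] and [15]
    Merge: [14] + [15] -> [14, 15]
  Merge: [16, 20] + [14, 15] -> [14, 15, 16, 20]
  Split: [15, 21, 16, 25] -> [15, 21] and [16, 25]
    Split: [15, 21] -> [15] and [21]
    Merge: [15] + [21] -> [15, 21]
    Split: [16, 25] -> [16] and [25]
    Merge: [16] + [25] -> [16, 25]
  Merge: [15, 21] + [16, 25] -> [15, 16, 21, 25]
Merge: [14, 15, 16, 20] + [15, 16, 21, 25] -> [14, 15, 15, 16, 16, 20, 21, 25]

Final sorted array: [14, 15, 15, 16, 16, 20, 21, 25]

The merge sort proceeds by recursively splitting the array and merging sorted halves.
After all merges, the sorted array is [14, 15, 15, 16, 16, 20, 21, 25].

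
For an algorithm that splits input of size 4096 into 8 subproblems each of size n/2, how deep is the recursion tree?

For divide and conquer with division factor 2:

Problem sizes at each level:
Level 0: 4096
Level 1: 2048
Level 2: 1024
Level 3: 512
Level 4: 256
Level 5: 128
Level 6: 64
Level 7: 32
Level 8: 16
Level 9: 8
Level 10: 4
Level 11: 2
Level 12: 1

The root is level 0 and the size-1 base case is level 12 (the tree spans levels 0 through 12, i.e. 13 levels counting the root), so the depth is the number of divisions: log_2(4096) = 12

The recursion tree depth is log_2(4096) = 12. At each level, the problem size is divided by 2, so it takes 12 divisions to reduce to a base case of size 1. The algorithm makes 8 recursive calls at each level.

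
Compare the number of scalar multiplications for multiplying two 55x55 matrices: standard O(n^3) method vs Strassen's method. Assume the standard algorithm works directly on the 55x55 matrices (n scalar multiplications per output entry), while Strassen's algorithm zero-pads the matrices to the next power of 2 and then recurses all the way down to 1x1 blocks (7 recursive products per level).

Matrix multiplication for 55x55 matrices:

Strassen's algorithm requires power-of-2 dimensions. Pad 55x55 to 64x64 (next power of 2).

Standard algorithm: 55^3 = 166375 multiplications
Strassen's algorithm: 7^(log2(64)) = 7^6 = 117649 multiplications
Savings: 166375 - 117649 = 48726 multiplications

Standard: 166375 multiplications (55^3). Strassen: 117649 multiplications (7^6, after padding to 64x64). Strassen reduces 8 recursive multiplications to 7 at each level.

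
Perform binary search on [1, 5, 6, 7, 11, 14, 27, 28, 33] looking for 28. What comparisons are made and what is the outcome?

Binary search for 28 in [1, 5, 6, 7, 11, 14, 27, 28, 33]:

lo=0, hi=8, mid=4, arr[mid]=11 -> 11 < 28, search right half
lo=5, hi=8, mid=6, arr[mid]=27 -> 27 < 28, search right half
lo=7, hi=8, mid=7, arr[mid]=28 -> Found target at index 7!

Binary search finds 28 at index 7 after 3 comparisons. The search repeatedly halves the search space by comparing with the middle element.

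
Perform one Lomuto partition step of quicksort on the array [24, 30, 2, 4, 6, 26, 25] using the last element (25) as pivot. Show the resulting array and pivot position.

Lomuto partition with pivot = 25:

Initial array: [24, 30, 2, 4, 6, 26, 25]

arr[0]=24 <= 25: swap with position 0, array becomes [24, 30, 2, 4, 6, 26, 25]
arr[1]=30 > 25: no swap
arr[2]=2 <= 25: swap with position 1, array becomes [24, 2, 30, 4, 6, 26, 25]
arr[3]=4 <= 25: swap with position 2, array becomes [24, 2, 4, 30, 6, 26, 25]
arr[4]=6 <= 25: swap with position 3, array becomes [24, 2, 4, 6, 30, 26, 25]
arr[5]=26 > 25: no swap

Place pivot at position 4: [24, 2, 4, 6, 25, 26, 30]
Pivot position: 4

After partitioning with pivot 25, the array becomes [24, 2, 4, 6, 25, 26, 30]. The pivot is placed at index 4. All elements to the left of the pivot are <= 25, and all elements to the right are > 25.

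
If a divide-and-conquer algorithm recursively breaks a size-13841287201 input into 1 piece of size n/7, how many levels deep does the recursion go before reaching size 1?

For divide and conquer with division factor 7:

Problem sizes at each level:
Level 0: 13841287201
Level 1: 1977326743
Level 2: 282475249
Level 3: 40353607
Level 4: 5764801
Level 5: 823543
Level 6: 117649
Level 7: 16807
Level 8: 2401
Level 9: 343
Level 10: 49
Level 11: 7
Level 12: 1

The root is level 0 and the size-1 base case is level 12 (the tree spans levels 0 through 12, i.e. 13 levels counting the root), so the depth is the number of divisions: log_7(13841287201) = 12

The recursion tree depth is log_7(13841287201) = 12. At each level, the problem size is divided by 7, so it takes 12 divisions to reduce to a base case of size 1. The algorithm makes 1 recursive call at each level.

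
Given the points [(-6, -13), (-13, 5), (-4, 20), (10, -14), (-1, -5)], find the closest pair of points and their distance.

Computing all pairwise distances among 5 points:

d((-6, -13), (-13, 5)) = 19.3132
d((-6, -13), (-4, 20)) = 33.0606
d((-6, -13), (10, -14)) = 16.0312
d((-6, -13), (-1, -5)) = 9.434 <-- minimum
d((-13, 5), (-4, 20)) = 17.4929
d((-13, 5), (10, -14)) = 29.8329
d((-13, 5), (-1, -5)) = 15.6205
d((-4, 20), (10, -14)) = 36.7696
d((-4, 20), (-1, -5)) = 25.1794
d((10, -14), (-1, -5)) = 14.2127

Closest pair: (-6, -13) and (-1, -5) with distance 9.434

The closest pair is (-6, -13) and (-1, -5) with Euclidean distance 9.434. For 5 points, brute-force pairwise comparison is shown above. For large n, the divide-and-conquer algorithm (sort by x, recurse on halves, check the dividing strip) achieves O(n log n).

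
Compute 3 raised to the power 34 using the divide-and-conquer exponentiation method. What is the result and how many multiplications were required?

Computing 3^34 by squaring (build up from 3^1; each line after the first costs one multiplication):

3^1 = 3
3^2 = (3^1)^2 = 3^2 = 9
3^4 = (3^2)^2 = 9^2 = 81
3^8 = (3^4)^2 = 81^2 = 6561
3^16 = (3^8)^2 = 6561^2 = 43046721
3^17 = 3 * 3^16 = 3 * 43046721 = 129140163
3^34 = (3^17)^2 = 129140163^2 = 16677181699666569

Result: 16677181699666569
Multiplications needed: 6 (6 lines after 3^1)

3^34 = 16677181699666569. Using exponentiation by squaring, this requires 6 multiplications. The key idea: if the exponent is even, square the half-power; if odd, multiply by the base once.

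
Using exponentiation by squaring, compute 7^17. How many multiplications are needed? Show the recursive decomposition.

Computing 7^17 by squaring (build up from 7^1; each line after the first costs one multiplication):

7^1 = 7
7^2 = (7^1)^2 = 7^2 = 49
7^4 = (7^2)^2 = 49^2 = 2401
7^8 = (7^4)^2 = 2401^2 = 5764801
7^16 = (7^8)^2 = 5764801^2 = 33232930569601
7^17 = 7 * 7^16 = 7 * 33232930569601 = 232630513987207

Result: 232630513987207
Multiplications needed: 5 (5 lines after 7^1)

7^17 = 232630513987207. Using exponentiation by squaring, this requires 5 multiplications. The key idea: if the exponent is even, square the half-power; if odd, multiply by the base once.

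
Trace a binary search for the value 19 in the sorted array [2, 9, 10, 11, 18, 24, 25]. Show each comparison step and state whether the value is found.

Binary search for 19 in [2, 9, 10, 11, 18, 24, 25]:

lo=0, hi=6, mid=3, arr[mid]=11 -> 11 < 19, search right half
lo=4, hi=6, mid=5, arr[mid]=24 -> 24 > 19, search left half
lo=4, hi=4, mid=4, arr[mid]=18 -> 18 < 19, search right half
lo=5 > hi=4, target 19 not found

Binary search determines that 19 is not in the array after 3 comparisons. The search space was exhausted without finding the target.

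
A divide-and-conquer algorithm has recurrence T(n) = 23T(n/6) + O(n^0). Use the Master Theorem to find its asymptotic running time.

Master Theorem for T(n) = 23T(n/6) + O(n^0):

a = 23, b = 6, c = 0
log_b(a) = log_6(23) = 1.7500

Case 1: c = 0 < log_6(23) = 1.7500
T(n) = O(n^(log_6 23))

For T(n) = 23T(n/6) + O(n^0): log_6(23) = 1.7500. This is Case 1 of the Master Theorem (c < log_b(a), work dominated by leaves), giving O(n^(log_6 23)).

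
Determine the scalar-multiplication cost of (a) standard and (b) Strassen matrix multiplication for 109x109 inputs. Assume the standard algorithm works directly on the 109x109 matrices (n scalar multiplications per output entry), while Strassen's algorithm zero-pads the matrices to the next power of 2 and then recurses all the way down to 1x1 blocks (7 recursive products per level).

Matrix multiplication for 109x109 matrices:

Strassen's algorithm requires power-of-2 dimensions. Pad 109x109 to 128x128 (next power of 2).

Standard algorithm: 109^3 = 1295029 multiplications
Strassen's algorithm: 7^(log2(128)) = 7^7 = 823543 multiplications
Savings: 1295029 - 823543 = 471486 multiplications

Standard: 1295029 multiplications (109^3). Strassen: 823543 multiplications (7^7, after padding to 128x128). Strassen reduces 8 recursive multiplications to 7 at each level.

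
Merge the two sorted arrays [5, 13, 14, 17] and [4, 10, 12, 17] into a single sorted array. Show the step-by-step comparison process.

Merging process:

Compare 5 vs 4: take 4 from right. Merged: [4]
Compare 5 vs 10: take 5 from left. Merged: [4, 5]
Compare 13 vs 10: take 10 from right. Merged: [4, 5, 10]
Compare 13 vs 12: take 12 from right. Merged: [4, 5, 10, 12]
Compare 13 vs 17: take 13 from left. Merged: [4, 5, 10, 12, 13]
Compare 14 vs 17: take 14 from left. Merged: [4, 5, 10, 12, 13, 14]
Compare 17 vs 17: take 17 from left. Merged: [4, 5, 10, 12, 13, 14, 17]
Append remaining from right: [17]. Merged: [4, 5, 10, 12, 13, 14, 17, 17]

Final merged array: [4, 5, 10, 12, 13, 14, 17, 17]
Total comparisons: 7

The merged array is [4, 5, 10, 12, 13, 14, 17, 17], requiring 7 comparisons. The merge step runs in O(n) time where n is the total number of elements.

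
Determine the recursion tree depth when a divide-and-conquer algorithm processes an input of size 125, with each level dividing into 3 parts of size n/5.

For divide and conquer with division factor 5:

Problem sizes at each level:
Level 0: 125
Level 1: 25
Level 2: 5
Level 3: 1

The root is level 0 and the size-1 base case is level 3 (the tree spans levels 0 through 3, i.e. 4 levels counting the root), so the depth is the number of divisions: log_5(125) = 3

The recursion tree depth is log_5(125) = 3. At each level, the problem size is divided by 5, so it takes 3 divisions to reduce to a base case of size 1. The algorithm makes 3 recursive calls at each level.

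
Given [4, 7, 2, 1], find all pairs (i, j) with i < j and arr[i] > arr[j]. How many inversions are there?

Finding inversions in [4, 7, 2, 1]:

(0, 2): arr[0]=4 > arr[2]=2
(0, 3): arr[0]=4 > arr[3]=1
(1, 2): arr[1]=7 > arr[2]=2
(1, 3): arr[1]=7 > arr[3]=1
(2, 3): arr[2]=2 > arr[3]=1

Total inversions: 5

The array has 5 inversion(s): (0,2), (0,3), (1,2), (1,3), (2,3). Each pair (i,j) satisfies i < j and arr[i] > arr[j].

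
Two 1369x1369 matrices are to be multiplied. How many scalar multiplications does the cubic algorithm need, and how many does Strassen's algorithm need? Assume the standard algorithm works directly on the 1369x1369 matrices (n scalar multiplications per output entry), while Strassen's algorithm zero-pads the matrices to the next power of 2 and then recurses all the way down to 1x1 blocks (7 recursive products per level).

Matrix multiplication for 1369x1369 matrices:

Strassen's algorithm requires power-of-2 dimensions. Pad 1369x1369 to 2048x2048 (next power of 2).

Standard algorithm: 1369^3 = 2565726409 multiplications
Strassen's algorithm: 7^(log2(2048)) = 7^11 = 1977326743 multiplications
Savings: 2565726409 - 1977326743 = 588399666 multiplications

Standard: 2565726409 multiplications (1369^3). Strassen: 1977326743 multiplications (7^11, after padding to 2048x2048). Strassen reduces 8 recursive multiplications to 7 at each level.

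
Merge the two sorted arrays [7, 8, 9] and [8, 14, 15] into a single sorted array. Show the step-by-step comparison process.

Merging process:

Compare 7 vs 8: take 7 from left. Merged: [7]
Compare 8 vs 8: take 8 from left. Merged: [7, 8]
Compare 9 vs 8: take 8 from right. Merged: [7, 8, 8]
Compare 9 vs 14: take 9 from left. Merged: [7, 8, 8, 9]
Append remaining from right: [14, 15]. Merged: [7, 8, 8, 9, 14, 15]

Final merged array: [7, 8, 8, 9, 14, 15]
Total comparisons: 4

The merged array is [7, 8, 8, 9, 14, 15], requiring 4 comparisons. The merge step runs in O(n) time where n is the total number of elements.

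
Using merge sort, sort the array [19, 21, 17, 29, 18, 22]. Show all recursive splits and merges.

Merge sort trace:

Split: [19, 21, 17, 29, 18, 22] -> [19, 21, 17] and [29, 18, 22]
  Split: [19, 21, 17] -> [19] and [21, 17]
    Split: [21, 17] -> [21] and [17]
    Merge: [21] + [17] -> [17, 21]
  Merge: [19] + [17, 21] -> [17, 19, 21]
  Split: [29, 18, 22] -> [29] and [18, 22]
    Split: [18, 22] -> [18] and [22]
    Merge: [18] + [22] -> [18, 22]
  Merge: [29] + [18, 22] -> [18, 22, 29]
Merge: [17, 19, 21] + [18, 22, 29] -> [17, 18, 19, 21, 22, 29]

Final sorted array: [17, 18, 19, 21, 22, 29]

The merge sort proceeds by recursively splitting the array and merging sorted halves.
After all merges, the sorted array is [17, 18, 19, 21, 22, 29].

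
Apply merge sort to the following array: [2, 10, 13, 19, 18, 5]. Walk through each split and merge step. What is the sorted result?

Merge sort trace:

Split: [2, 10, 13, 19, 18, 5] -> [2, 10, 13] and [19, 18, 5]
  Split: [2, 10, 13] -> [2] and [10, 13]
    Split: [10, 13] -> [10] and [13]
    Merge: [10] + [13] -> [10, 13]
  Merge: [2] + [10, 13] -> [2, 10, 13]
  Split: [19, 18, 5] -> [19] and [18, 5]
    Split: [18, 5] -> [18] and [5]
    Merge: [18] + [5] -> [5, 18]
  Merge: [19] + [5, 18] -> [5, 18, 19]
Merge: [2, 10, 13] + [5, 18, 19] -> [2, 5, 10, 13, 18, 19]

Final sorted array: [2, 5, 10, 13, 18, 19]

The merge sort proceeds by recursively splitting the array and merging sorted halves.
After all merges, the sorted array is [2, 5, 10, 13, 18, 19].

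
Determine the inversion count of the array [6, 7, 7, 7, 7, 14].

Finding inversions in [6, 7, 7, 7, 7, 14]:


Total inversions: 0

The array has 0 inversions. It is already sorted.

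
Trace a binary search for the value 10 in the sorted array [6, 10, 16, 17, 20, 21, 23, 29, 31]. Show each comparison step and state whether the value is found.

Binary search for 10 in [6, 10, 16, 17, 20, 21, 23, 29, 31]:

lo=0, hi=8, mid=4, arr[mid]=20 -> 20 > 10, search left half
lo=0, hi=3, mid=1, arr[mid]=10 -> Found target at index 1!

Binary search finds 10 at index 1 after 2 comparisons. The search repeatedly halves the search space by comparing with the middle element.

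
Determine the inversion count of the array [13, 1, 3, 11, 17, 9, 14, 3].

Finding inversions in [13, 1, 3, 11, 17, 9, 14, 3]:

(0, 1): arr[0]=13 > arr[1]=1
(0, 2): arr[0]=13 > arr[2]=3
(0, 3): arr[0]=13 > arr[3]=11
(0, 5): arr[0]=13 > arr[5]=9
(0, 7): arr[0]=13 > arr[7]=3
(3, 5): arr[3]=11 > arr[5]=9
(3, 7): arr[3]=11 > arr[7]=3
(4, 5): arr[4]=17 > arr[5]=9
(4, 6): arr[4]=17 > arr[6]=14
(4, 7): arr[4]=17 > arr[7]=3
(5, 7): arr[5]=9 > arr[7]=3
(6, 7): arr[6]=14 > arr[7]=3

Total inversions: 12

The array has 12 inversion(s): (0,1), (0,2), (0,3), (0,5), (0,7), (3,5), (3,7), (4,5), (4,6), (4,7), (5,7), (6,7). Each pair (i,j) satisfies i < j and arr[i] > arr[j].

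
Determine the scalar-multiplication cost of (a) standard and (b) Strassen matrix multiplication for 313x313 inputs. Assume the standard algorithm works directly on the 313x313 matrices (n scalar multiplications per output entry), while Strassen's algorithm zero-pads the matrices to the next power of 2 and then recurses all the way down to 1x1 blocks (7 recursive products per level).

Matrix multiplication for 313x313 matrices:

Strassen's algorithm requires power-of-2 dimensions. Pad 313x313 to 512x512 (next power of 2).

Standard algorithm: 313^3 = 30664297 multiplications
Strassen's algorithm: 7^(log2(512)) = 7^9 = 40353607 multiplications
Difference: 30664297 - 40353607 = -9689310 (Strassen uses MORE here due to padding overhead — for small or just-over-power-of-2 n, padding can outweigh the per-level savings)

Standard: 30664297 multiplications (313^3). Strassen: 40353607 multiplications (7^9, after padding to 512x512). Strassen reduces 8 recursive multiplications to 7 at each level.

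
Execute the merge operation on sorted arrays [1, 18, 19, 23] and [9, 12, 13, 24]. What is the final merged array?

Merging process:

Compare 1 vs 9: take 1 from left. Merged: [1]
Compare 18 vs 9: take 9 from right. Merged: [1, 9]
Compare 18 vs 12: take 12 from right. Merged: [1, 9, 12]
Compare 18 vs 13: take 13 from right. Merged: [1, 9, 12, 13]
Compare 18 vs 24: take 18 from left. Merged: [1, 9, 12, 13, 18]
Compare 19 vs 24: take 19 from left. Merged: [1, 9, 12, 13, 18, 19]
Compare 23 vs 24: take 23 from left. Merged: [1, 9, 12, 13, 18, 19, 23]
Append remaining from right: [24]. Merged: [1, 9, 12, 13, 18, 19, 23, 24]

Final merged array: [1, 9, 12, 13, 18, 19, 23, 24]
Total comparisons: 7

The merged array is [1, 9, 12, 13, 18, 19, 23, 24], requiring 7 comparisons. The merge step runs in O(n) time where n is the total number of elements.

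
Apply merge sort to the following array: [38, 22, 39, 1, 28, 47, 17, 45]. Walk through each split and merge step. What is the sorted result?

Merge sort trace:

Split: [38, 22, 39, 1, 28, 47, 17, 45] -> [38, 22, 39, 1] and [28, 47, 17, 45]
  Split: [38, 22, 39, 1] -> [38, 22] and [39, 1]
    Split: [38, 22] -> [38] and [22]
    Merge: [38] + [22] -> [22, 38]
    Split: [39, 1] -> [39] and [1]
    Merge: [39] + [1] -> [1, 39]
  Merge: [22, 38] + [1, 39] -> [1, 22, 38, 39]
  Split: [28, 47, 17, 45] -> [28, 47] and [17, 45]
    Split: [28, 47] -> [28] and [47]
    Merge: [28] + [47] -> [28, 47]
    Split: [17, 45] -> [17] and [45]
    Merge: [17] + [45] -> [17, 45]
  Merge: [28, 47] + [17, 45] -> [17, 28, 45, 47]
Merge: [1, 22, 38, 39] + [17, 28, 45, 47] -> [1, 17, 22, 28, 38, 39, 45, 47]

Final sorted array: [1, 17, 22, 28, 38, 39, 45, 47]

The merge sort proceeds by recursively splitting the array and merging sorted halves.
After all merges, the sorted array is [1, 17, 22, 28, 38, 39, 45, 47].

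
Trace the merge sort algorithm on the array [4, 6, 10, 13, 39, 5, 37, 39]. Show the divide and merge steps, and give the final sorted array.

Merge sort trace:

Split: [4, 6, 10, 13, 39, 5, 37, 39] -> [4, 6, 10, 13] and [39, 5, 37, 39]
  Split: [4, 6, 10, 13] -> [4, 6] and [10, 13]
    Split: [4, 6] -> [4] and [6]
    Merge: [4] + [6] -> [4, 6]
    Split: [10, 13] -> [10] and [13]
    Merge: [10] + [13] -> [10, 13]
  Merge: [4, 6] + [10, 13] -> [4, 6, 10, 13]
  Split: [39, 5, 37, 39] -> [39, 5] and [37, 39]
    Split: [39, 5] -> [39] and [5]
    Merge: [39] + [5] -> [5, 39]
    Split: [37, 39] -> [37] and [39]
    Merge: [37] + [39] -> [37, 39]
  Merge: [5, 39] + [37, 39] -> [5, 37, 39, 39]
Merge: [4, 6, 10, 13] + [5, 37, 39, 39] -> [4, 5, 6, 10, 13, 37, 39, 39]

Final sorted array: [4, 5, 6, 10, 13, 37, 39, 39]

The merge sort proceeds by recursively splitting the array and merging sorted halves.
After all merges, the sorted array is [4, 5, 6, 10, 13, 37, 39, 39].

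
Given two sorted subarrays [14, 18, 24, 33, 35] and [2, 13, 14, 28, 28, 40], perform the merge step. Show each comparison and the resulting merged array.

Merging process:

Compare 14 vs 2: take 2 from right. Merged: [2]
Compare 14 vs 13: take 13 from right. Merged: [2, 13]
Compare 14 vs 14: take 14 from left. Merged: [2, 13, 14]
Compare 18 vs 14: take 14 from right. Merged: [2, 13, 14, 14]
Compare 18 vs 28: take 18 from left. Merged: [2, 13, 14, 14, 18]
Compare 24 vs 28: take 24 from left. Merged: [2, 13, 14, 14, 18, 24]
Compare 33 vs 28: take 28 from right. Merged: [2, 13, 14, 14, 18, 24, 28]
Compare 33 vs 28: take 28 from right. Merged: [2, 13, 14, 14, 18, 24, 28, 28]
Compare 33 vs 40: take 33 from left. Merged: [2, 13, 14, 14, 18, 24, 28, 28, 33]
Compare 35 vs 40: take 35 from left. Merged: [2, 13, 14, 14, 18, 24, 28, 28, 33, 35]
Append remaining from right: [40]. Merged: [2, 13, 14, 14, 18, 24, 28, 28, 33, 35, 40]

Final merged array: [2, 13, 14, 14, 18, 24, 28, 28, 33, 35, 40]
Total comparisons: 10

The merged array is [2, 13, 14, 14, 18, 24, 28, 28, 33, 35, 40], requiring 10 comparisons. The merge step runs in O(n) time where n is the total number of elements.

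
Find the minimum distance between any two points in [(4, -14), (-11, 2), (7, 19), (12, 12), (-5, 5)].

Computing all pairwise distances among 5 points:

d((4, -14), (-11, 2)) = 21.9317
d((4, -14), (7, 19)) = 33.1361
d((4, -14), (12, 12)) = 27.2029
d((4, -14), (-5, 5)) = 21.0238
d((-11, 2), (7, 19)) = 24.7588
d((-11, 2), (12, 12)) = 25.0799
d((-11, 2), (-5, 5)) = 6.7082 <-- minimum
d((7, 19), (12, 12)) = 8.6023
d((7, 19), (-5, 5)) = 18.4391
d((12, 12), (-5, 5)) = 18.3848

Closest pair: (-11, 2) and (-5, 5) with distance 6.7082

The closest pair is (-11, 2) and (-5, 5) with Euclidean distance 6.7082. For 5 points, brute-force pairwise comparison is shown above. For large n, the divide-and-conquer algorithm (sort by x, recurse on halves, check the dividing strip) achieves O(n log n).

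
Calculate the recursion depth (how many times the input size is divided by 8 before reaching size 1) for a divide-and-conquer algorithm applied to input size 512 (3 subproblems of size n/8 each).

For divide and conquer with division factor 8:

Problem sizes at each level:
Level 0: 512
Level 1: 64
Level 2: 8
Level 3: 1

The root is level 0 and the size-1 base case is level 3 (the tree spans levels 0 through 3, i.e. 4 levels counting the root), so the depth is the number of divisions: log_8(512) = 3

The recursion tree depth is log_8(512) = 3. At each level, the problem size is divided by 8, so it takes 3 divisions to reduce to a base case of size 1. The algorithm makes 3 recursive calls at each level.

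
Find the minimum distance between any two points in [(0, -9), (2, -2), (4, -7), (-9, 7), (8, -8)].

Computing all pairwise distances among 5 points:

d((0, -9), (2, -2)) = 7.2801
d((0, -9), (4, -7)) = 4.4721
d((0, -9), (-9, 7)) = 18.3576
d((0, -9), (8, -8)) = 8.0623
d((2, -2), (4, -7)) = 5.3852
d((2, -2), (-9, 7)) = 14.2127
d((2, -2), (8, -8)) = 8.4853
d((4, -7), (-9, 7)) = 19.105
d((4, -7), (8, -8)) = 4.1231 <-- minimum
d((-9, 7), (8, -8)) = 22.6716

Closest pair: (4, -7) and (8, -8) with distance 4.1231

The closest pair is (4, -7) and (8, -8) with Euclidean distance 4.1231. For 5 points, brute-force pairwise comparison is shown above. For large n, the divide-and-conquer algorithm (sort by x, recurse on halves, check the dividing strip) achieves O(n log n).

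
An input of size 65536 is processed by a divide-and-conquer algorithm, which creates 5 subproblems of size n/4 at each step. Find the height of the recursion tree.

For divide and conquer with division factor 4:

Problem sizes at each level:
Level 0: 65536
Level 1: 16384
Level 2: 4096
Level 3: 1024
Level 4: 256
Level 5: 64
Level 6: 16
Level 7: 4
Level 8: 1

The root is level 0 and the size-1 base case is level 8 (the tree spans levels 0 through 8, i.e. 9 levels counting the root), so the depth is the number of divisions: log_4(65536) = 8

The recursion tree depth is log_4(65536) = 8. At each level, the problem size is divided by 4, so it takes 8 divisions to reduce to a base case of size 1. The algorithm makes 5 recursive calls at each level.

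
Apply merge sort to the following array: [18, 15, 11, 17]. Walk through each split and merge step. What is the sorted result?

Merge sort trace:

Split: [18, 15, 11, 17] -> [18, 15] and [11, 17]
  Split: [18, 15] -> [18] and [15]
  Merge: [18] + [15] -> [15, 18]
  Split: [11, 17] -> [11] and [17]
  Merge: [11] + [17] -> [11, 17]
Merge: [15, 18] + [11, 17] -> [11, 15, 17, 18]

Final sorted array: [11, 15, 17, 18]

The merge sort proceeds by recursively splitting the array and merging sorted halves.
After all merges, the sorted array is [11, 15, 17, 18].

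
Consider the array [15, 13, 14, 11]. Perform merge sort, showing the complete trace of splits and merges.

Merge sort trace:

Split: [15, 13, 14, 11] -> [15, 13] and [14, 11]
  Split: [15, 13] -> [15] and [13]
  Merge: [15] + [13] -> [13, 15]
  Split: [14, 11] -> [14] and [11]
  Merge: [14] + [11] -> [11, 14]
Merge: [13, 15] + [11, 14] -> [11, 13, 14, 15]

Final sorted array: [11, 13, 14, 15]

The merge sort proceeds by recursively splitting the array and merging sorted halves.
After all merges, the sorted array is [11, 13, 14, 15].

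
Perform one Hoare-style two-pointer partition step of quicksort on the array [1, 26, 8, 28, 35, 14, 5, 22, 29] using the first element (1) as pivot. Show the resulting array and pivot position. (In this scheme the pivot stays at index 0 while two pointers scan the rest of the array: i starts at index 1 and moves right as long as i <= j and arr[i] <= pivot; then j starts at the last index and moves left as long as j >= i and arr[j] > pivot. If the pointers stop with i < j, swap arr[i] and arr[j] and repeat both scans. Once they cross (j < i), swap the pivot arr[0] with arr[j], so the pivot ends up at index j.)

Hoare-style two-pointer partition with pivot = 1:

Initial array: [1, 26, 8, 28, 35, 14, 5, 22, 29]

Pointers start at i = 1, j = 8.
i ends at 1, j ends at 0: the pointers have crossed (j < i), so scanning stops.

j = 0, so swapping arr[0] with arr[j] leaves the pivot at position 0: [1, 26, 8, 28, 35, 14, 5, 22, 29]
Pivot position: 0

After partitioning with pivot 1, the array becomes [1, 26, 8, 28, 35, 14, 5, 22, 29]. The pivot is placed at index 0. All elements to the left of the pivot are <= 1, and all elements to the right are > 1.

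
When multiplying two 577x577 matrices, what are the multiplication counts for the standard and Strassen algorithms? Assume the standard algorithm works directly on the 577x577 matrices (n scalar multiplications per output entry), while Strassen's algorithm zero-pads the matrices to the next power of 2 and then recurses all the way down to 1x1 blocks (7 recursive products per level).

Matrix multiplication for 577x577 matrices:

Strassen's algorithm requires power-of-2 dimensions. Pad 577x577 to 1024x1024 (next power of 2).

Standard algorithm: 577^3 = 192100033 multiplications
Strassen's algorithm: 7^(log2(1024)) = 7^10 = 282475249 multiplications
Difference: 192100033 - 282475249 = -90375216 (Strassen uses MORE here due to padding overhead — for small or just-over-power-of-2 n, padding can outweigh the per-level savings)

Standard: 192100033 multiplications (577^3). Strassen: 282475249 multiplications (7^10, after padding to 1024x1024). Strassen reduces 8 recursive multiplications to 7 at each level.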